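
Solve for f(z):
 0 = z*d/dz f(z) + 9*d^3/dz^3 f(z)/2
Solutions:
 f(z) = C1 + Integral(C2*airyai(-6^(1/3)*z/3) + C3*airybi(-6^(1/3)*z/3), z)


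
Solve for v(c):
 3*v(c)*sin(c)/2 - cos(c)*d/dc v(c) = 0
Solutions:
 v(c) = C1/cos(c)^(3/2)


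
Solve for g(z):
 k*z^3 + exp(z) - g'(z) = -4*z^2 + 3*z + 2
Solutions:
 g(z) = C1 + k*z^4/4 + 4*z^3/3 - 3*z^2/2 - 2*z + exp(z)


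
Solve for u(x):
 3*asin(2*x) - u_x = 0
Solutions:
 u(x) = C1 + 3*x*asin(2*x) + 3*sqrt(1 - 4*x^2)/2


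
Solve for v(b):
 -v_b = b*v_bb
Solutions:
 v(b) = C1 + C2*log(b)


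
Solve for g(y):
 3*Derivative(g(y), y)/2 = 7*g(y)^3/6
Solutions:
 g(y) = -3*sqrt(2)*sqrt(-1/(C1 + 7*y))/2
 g(y) = 3*sqrt(2)*sqrt(-1/(C1 + 7*y))/2


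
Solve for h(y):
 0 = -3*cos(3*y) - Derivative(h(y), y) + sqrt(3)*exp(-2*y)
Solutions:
 h(y) = C1 - sin(3*y) - sqrt(3)*exp(-2*y)/2


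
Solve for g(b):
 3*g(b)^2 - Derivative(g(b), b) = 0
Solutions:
 g(b) = -1/(C1 + 3*b)


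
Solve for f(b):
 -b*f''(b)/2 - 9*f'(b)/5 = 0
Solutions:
 f(b) = C1 + C2/b^(13/5)


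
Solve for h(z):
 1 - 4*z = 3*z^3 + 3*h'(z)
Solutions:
 h(z) = C1 - z^4/4 - 2*z^2/3 + z/3


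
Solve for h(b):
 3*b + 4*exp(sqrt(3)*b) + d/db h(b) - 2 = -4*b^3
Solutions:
 h(b) = C1 - b^4 - 3*b^2/2 + 2*b - 4*sqrt(3)*exp(sqrt(3)*b)/3


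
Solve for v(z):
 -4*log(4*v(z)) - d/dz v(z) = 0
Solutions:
 Integral(1/(log(_y) + 2*log(2)), (_y, v(z)))/4 = C1 - z


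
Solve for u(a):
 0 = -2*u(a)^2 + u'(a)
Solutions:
 u(a) = -1/(C1 + 2*a)


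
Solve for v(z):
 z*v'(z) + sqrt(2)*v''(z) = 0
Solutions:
 v(z) = C1 + C2*erf(2^(1/4)*z/2)


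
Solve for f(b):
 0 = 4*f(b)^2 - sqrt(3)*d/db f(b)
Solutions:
 f(b) = -3/(C1 + 4*sqrt(3)*b)


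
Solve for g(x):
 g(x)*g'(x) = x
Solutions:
 g(x) = -sqrt(C1 + x^2)
 g(x) = sqrt(C1 + x^2)


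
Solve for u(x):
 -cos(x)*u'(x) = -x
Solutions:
 u(x) = C1 + Integral(x/cos(x), x)


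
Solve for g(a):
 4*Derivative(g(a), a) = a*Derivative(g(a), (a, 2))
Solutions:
 g(a) = C1 + C2*a^5


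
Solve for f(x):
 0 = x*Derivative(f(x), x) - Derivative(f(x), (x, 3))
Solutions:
 f(x) = C1 + Integral(C2*airyai(x) + C3*airybi(x), x)


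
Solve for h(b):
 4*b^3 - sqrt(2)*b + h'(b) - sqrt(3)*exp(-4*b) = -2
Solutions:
 h(b) = C1 - b^4 + sqrt(2)*b^2/2 - 2*b - sqrt(3)*exp(-4*b)/4


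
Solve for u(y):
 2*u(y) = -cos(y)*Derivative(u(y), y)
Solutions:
 u(y) = C1*(sin(y) - 1)/(sin(y) + 1)


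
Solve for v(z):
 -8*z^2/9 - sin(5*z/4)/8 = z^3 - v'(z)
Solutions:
 v(z) = C1 + z^4/4 + 8*z^3/27 - cos(5*z/4)/10


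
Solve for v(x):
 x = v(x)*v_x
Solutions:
 v(x) = -sqrt(C1 + x^2)
 v(x) = sqrt(C1 + x^2)


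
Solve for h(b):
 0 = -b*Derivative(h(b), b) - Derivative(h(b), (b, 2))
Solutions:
 h(b) = C1 + C2*erf(sqrt(2)*b/2)


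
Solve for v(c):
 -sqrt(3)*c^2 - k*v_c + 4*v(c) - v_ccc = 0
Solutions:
 v(c) = C1*exp(c*(-k/(3*(sqrt(k^3/27 + 4) + 2)^(1/3)) + (sqrt(k^3/27 + 4) + 2)^(1/3))) + C2*exp(c*(-4*k/((-1 + sqrt(3)*I)*(sqrt(k^3/27 + 4) + 2)^(1/3)) - 3*(sqrt(k^3/27 + 4) + 2)^(1/3) + 3*sqrt(3)*I*(sqrt(k^3/27 + 4) + 2)^(1/3))/6) + C3*exp(c*(4*k/((1 + sqrt(3)*I)*(sqrt(k^3/27 + 4) + 2)^(1/3)) - 3*(sqrt(k^3/27 + 4) + 2)^(1/3) - 3*sqrt(3)*I*(sqrt(k^3/27 + 4) + 2)^(1/3))/6) + sqrt(3)*c^2/4 + sqrt(3)*c*k/8 + sqrt(3)*k^2/32


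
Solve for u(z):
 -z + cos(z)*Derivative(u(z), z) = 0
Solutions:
 u(z) = C1 + Integral(z/cos(z), z)


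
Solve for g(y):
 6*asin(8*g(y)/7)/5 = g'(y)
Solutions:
 Integral(1/asin(8*_y/7), (_y, g(y))) = C1 + 6*y/5


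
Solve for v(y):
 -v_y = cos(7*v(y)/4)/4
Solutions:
 y/4 - 2*log(sin(7*v(y)/4) - 1)/7 + 2*log(sin(7*v(y)/4) + 1)/7 = C1


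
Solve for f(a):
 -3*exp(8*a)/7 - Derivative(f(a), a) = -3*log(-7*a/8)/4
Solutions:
 f(a) = C1 + 3*a*log(-a)/4 + 3*a*(-3*log(2) - 1 + log(7))/4 - 3*exp(8*a)/56


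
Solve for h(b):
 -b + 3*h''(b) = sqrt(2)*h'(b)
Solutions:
 h(b) = C1 + C2*exp(sqrt(2)*b/3) - sqrt(2)*b^2/4 - 3*b/2


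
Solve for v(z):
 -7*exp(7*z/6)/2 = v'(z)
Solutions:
 v(z) = C1 - 3*exp(7*z/6)


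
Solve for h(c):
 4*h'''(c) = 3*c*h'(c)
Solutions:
 h(c) = C1 + Integral(C2*airyai(6^(1/3)*c/2) + C3*airybi(6^(1/3)*c/2), c)


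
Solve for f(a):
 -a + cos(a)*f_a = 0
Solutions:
 f(a) = C1 + Integral(a/cos(a), a)


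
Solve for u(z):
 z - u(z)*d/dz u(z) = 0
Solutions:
 u(z) = -sqrt(C1 + z^2)
 u(z) = sqrt(C1 + z^2)


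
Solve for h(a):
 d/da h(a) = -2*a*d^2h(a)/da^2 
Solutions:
 h(a) = C1 + C2*sqrt(a)


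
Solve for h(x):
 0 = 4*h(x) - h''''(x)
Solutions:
 h(x) = C1*exp(-sqrt(2)*x) + C2*exp(sqrt(2)*x) + C3*sin(sqrt(2)*x) + C4*cos(sqrt(2)*x)


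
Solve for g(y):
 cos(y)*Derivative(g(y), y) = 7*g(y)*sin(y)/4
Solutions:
 g(y) = C1/cos(y)^(7/4)


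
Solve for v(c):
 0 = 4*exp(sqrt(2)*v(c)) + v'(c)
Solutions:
 v(c) = sqrt(2)*(2*log(1/(C1 + 4*c)) - log(2))/4


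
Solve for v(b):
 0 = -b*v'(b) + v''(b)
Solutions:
 v(b) = C1 + C2*erfi(sqrt(2)*b/2)


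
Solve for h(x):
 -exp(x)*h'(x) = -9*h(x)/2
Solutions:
 h(x) = C1*exp(-9*exp(-x)/2)


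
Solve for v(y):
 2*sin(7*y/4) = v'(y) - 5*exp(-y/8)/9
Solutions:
 v(y) = C1 - 8*cos(7*y/4)/7 - 40*exp(-y/8)/9


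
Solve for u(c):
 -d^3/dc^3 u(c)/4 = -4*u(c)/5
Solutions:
 u(c) = C3*exp(2*2^(1/3)*5^(2/3)*c/5) + (C1*sin(2^(1/3)*sqrt(3)*5^(2/3)*c/5) + C2*cos(2^(1/3)*sqrt(3)*5^(2/3)*c/5))*exp(-2^(1/3)*5^(2/3)*c/5)


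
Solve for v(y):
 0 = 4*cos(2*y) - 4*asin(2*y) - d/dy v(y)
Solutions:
 v(y) = C1 - 4*y*asin(2*y) - 2*sqrt(1 - 4*y^2) + 2*sin(2*y)


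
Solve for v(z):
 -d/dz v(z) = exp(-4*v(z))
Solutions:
 v(z) = log(-I*(C1 - 4*z)^(1/4))
 v(z) = log(I*(C1 - 4*z)^(1/4))
 v(z) = log(-(C1 - 4*z)^(1/4))
 v(z) = log(C1 - 4*z)/4


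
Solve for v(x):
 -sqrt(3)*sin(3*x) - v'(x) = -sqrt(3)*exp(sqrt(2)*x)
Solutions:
 v(x) = C1 + sqrt(6)*exp(sqrt(2)*x)/2 + sqrt(3)*cos(3*x)/3


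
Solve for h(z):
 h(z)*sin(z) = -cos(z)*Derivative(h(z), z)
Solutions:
 h(z) = C1*cos(z)


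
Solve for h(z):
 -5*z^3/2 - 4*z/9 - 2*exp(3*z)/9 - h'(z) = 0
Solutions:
 h(z) = C1 - 5*z^4/8 - 2*z^2/9 - 2*exp(3*z)/27


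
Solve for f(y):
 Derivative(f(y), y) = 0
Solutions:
 f(y) = C1


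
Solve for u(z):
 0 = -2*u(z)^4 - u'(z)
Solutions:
 u(z) = (-3^(2/3) - 3*3^(1/6)*I)*(1/(C1 + 2*z))^(1/3)/6
 u(z) = (-3^(2/3) + 3*3^(1/6)*I)*(1/(C1 + 2*z))^(1/3)/6
 u(z) = (1/(C1 + 6*z))^(1/3)


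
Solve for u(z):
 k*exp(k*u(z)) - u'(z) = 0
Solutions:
 u(z) = Piecewise((log(-1/(C1*k + k^2*z))/k, Ne(k, 0)), (nan, True))
 u(z) = Piecewise((C1 + k*z, Eq(k, 0)), (nan, True))


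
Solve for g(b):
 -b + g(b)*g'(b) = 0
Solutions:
 g(b) = -sqrt(C1 + b^2)
 g(b) = sqrt(C1 + b^2)


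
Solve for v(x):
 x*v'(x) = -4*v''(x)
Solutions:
 v(x) = C1 + C2*erf(sqrt(2)*x/4)


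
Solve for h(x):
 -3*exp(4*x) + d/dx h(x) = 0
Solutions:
 h(x) = C1 + 3*exp(4*x)/4


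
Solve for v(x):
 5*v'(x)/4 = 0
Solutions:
 v(x) = C1


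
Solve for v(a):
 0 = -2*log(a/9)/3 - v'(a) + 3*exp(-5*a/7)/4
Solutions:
 v(a) = C1 - 2*a*log(a)/3 + 2*a*(1 + 2*log(3))/3 - 21*exp(-5*a/7)/20


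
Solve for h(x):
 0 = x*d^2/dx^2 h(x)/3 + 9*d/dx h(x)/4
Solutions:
 h(x) = C1 + C2/x^(23/4)


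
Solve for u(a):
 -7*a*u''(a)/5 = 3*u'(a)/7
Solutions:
 u(a) = C1 + C2*a^(34/49)


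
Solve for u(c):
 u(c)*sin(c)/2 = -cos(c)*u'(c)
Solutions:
 u(c) = C1*sqrt(cos(c))


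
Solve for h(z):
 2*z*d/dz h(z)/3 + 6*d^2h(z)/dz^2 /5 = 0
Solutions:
 h(z) = C1 + C2*erf(sqrt(10)*z/6)


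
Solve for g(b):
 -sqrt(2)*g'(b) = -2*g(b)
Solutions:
 g(b) = C1*exp(sqrt(2)*b)


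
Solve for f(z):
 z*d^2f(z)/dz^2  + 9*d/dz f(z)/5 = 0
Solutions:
 f(z) = C1 + C2/z^(4/5)


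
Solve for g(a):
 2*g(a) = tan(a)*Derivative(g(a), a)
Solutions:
 g(a) = C1*sin(a)^2


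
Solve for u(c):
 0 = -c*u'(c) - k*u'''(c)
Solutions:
 u(c) = C1 + Integral(C2*airyai(c*(-1/k)^(1/3)) + C3*airybi(c*(-1/k)^(1/3)), c)


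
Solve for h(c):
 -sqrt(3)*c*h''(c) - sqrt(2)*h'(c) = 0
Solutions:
 h(c) = C1 + C2*c^(1 - sqrt(6)/3)


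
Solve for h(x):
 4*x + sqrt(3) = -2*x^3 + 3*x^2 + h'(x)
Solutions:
 h(x) = C1 + x^4/2 - x^3 + 2*x^2 + sqrt(3)*x


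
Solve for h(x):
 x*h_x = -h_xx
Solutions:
 h(x) = C1 + C2*erf(sqrt(2)*x/2)


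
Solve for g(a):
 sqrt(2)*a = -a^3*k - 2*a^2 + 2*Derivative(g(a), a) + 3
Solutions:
 g(a) = C1 + a^4*k/8 + a^3/3 + sqrt(2)*a^2/4 - 3*a/2


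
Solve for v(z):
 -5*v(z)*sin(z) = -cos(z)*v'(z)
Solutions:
 v(z) = C1/cos(z)^5


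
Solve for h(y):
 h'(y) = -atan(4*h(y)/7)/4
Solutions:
 Integral(1/atan(4*_y/7), (_y, h(y))) = C1 - y/4


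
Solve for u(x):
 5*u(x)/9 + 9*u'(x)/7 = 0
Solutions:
 u(x) = C1*exp(-35*x/81)


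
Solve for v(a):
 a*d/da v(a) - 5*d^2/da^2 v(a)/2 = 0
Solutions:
 v(a) = C1 + C2*erfi(sqrt(5)*a/5)


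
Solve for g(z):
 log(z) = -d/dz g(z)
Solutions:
 g(z) = C1 - z*log(z) + z


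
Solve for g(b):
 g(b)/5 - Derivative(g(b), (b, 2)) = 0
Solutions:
 g(b) = C1*exp(-sqrt(5)*b/5) + C2*exp(sqrt(5)*b/5)


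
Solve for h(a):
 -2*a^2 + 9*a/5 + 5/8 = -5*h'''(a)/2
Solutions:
 h(a) = C1 + C2*a + C3*a^2 + a^5/75 - 3*a^4/100 - a^3/24


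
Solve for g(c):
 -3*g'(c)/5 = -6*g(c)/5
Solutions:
 g(c) = C1*exp(2*c)


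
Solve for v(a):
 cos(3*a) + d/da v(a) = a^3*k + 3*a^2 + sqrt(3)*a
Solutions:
 v(a) = C1 + a^4*k/4 + a^3 + sqrt(3)*a^2/2 - sin(3*a)/3


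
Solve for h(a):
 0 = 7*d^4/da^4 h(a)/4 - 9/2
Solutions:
 h(a) = C1 + C2*a + C3*a^2 + C4*a^3 + 3*a^4/28


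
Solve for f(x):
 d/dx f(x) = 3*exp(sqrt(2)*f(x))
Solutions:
 f(x) = sqrt(2)*(2*log(-1/(C1 + 3*x)) - log(2))/4


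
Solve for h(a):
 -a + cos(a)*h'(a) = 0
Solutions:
 h(a) = C1 + Integral(a/cos(a), a)


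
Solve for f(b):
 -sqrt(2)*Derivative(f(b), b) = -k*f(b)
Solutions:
 f(b) = C1*exp(sqrt(2)*b*k/2)


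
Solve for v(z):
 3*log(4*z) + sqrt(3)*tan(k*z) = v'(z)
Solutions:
 v(z) = C1 + 3*z*log(z) - 3*z + 6*z*log(2) + sqrt(3)*Piecewise((-log(cos(k*z))/k, Ne(k, 0)), (0, True))


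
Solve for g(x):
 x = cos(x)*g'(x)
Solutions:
 g(x) = C1 + Integral(x/cos(x), x)


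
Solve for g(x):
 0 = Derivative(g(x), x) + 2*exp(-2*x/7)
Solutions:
 g(x) = C1 + 7*exp(-2*x/7)


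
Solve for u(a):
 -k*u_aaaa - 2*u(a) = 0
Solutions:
 u(a) = C1*exp(-2^(1/4)*a*(-1/k)^(1/4)) + C2*exp(2^(1/4)*a*(-1/k)^(1/4)) + C3*exp(-2^(1/4)*I*a*(-1/k)^(1/4)) + C4*exp(2^(1/4)*I*a*(-1/k)^(1/4))


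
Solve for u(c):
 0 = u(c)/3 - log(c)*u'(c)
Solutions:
 u(c) = C1*exp(li(c)/3)


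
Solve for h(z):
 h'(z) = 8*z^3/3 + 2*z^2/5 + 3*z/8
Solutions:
 h(z) = C1 + 2*z^4/3 + 2*z^3/15 + 3*z^2/16


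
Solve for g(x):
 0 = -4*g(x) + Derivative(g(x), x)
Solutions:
 g(x) = C1*exp(4*x)


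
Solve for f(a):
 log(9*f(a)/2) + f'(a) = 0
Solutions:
 -Integral(1/(-log(_y) - 2*log(3) + log(2)), (_y, f(a))) = C1 - a


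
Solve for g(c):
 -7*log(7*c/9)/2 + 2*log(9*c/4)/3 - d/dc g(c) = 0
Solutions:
 g(c) = C1 - 17*c*log(c)/6 - 7*c*log(7)/2 - 4*c*log(2)/3 + 17*c/6 + 25*c*log(3)/3


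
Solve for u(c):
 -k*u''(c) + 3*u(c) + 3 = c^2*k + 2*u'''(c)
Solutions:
 u(c) = C1*exp(-c*(k^2/(k^3 + sqrt(-k^6 + (k^3 - 162)^2) - 162)^(1/3) + k + (k^3 + sqrt(-k^6 + (k^3 - 162)^2) - 162)^(1/3))/6) + C2*exp(c*(-4*k^2/((-1 + sqrt(3)*I)*(k^3 + sqrt(-k^6 + (k^3 - 162)^2) - 162)^(1/3)) - 2*k + (k^3 + sqrt(-k^6 + (k^3 - 162)^2) - 162)^(1/3) - sqrt(3)*I*(k^3 + sqrt(-k^6 + (k^3 - 162)^2) - 162)^(1/3))/12) + C3*exp(c*(4*k^2/((1 + sqrt(3)*I)*(k^3 + sqrt(-k^6 + (k^3 - 162)^2) - 162)^(1/3)) - 2*k + (k^3 + sqrt(-k^6 + (k^3 - 162)^2) - 162)^(1/3) + sqrt(3)*I*(k^3 + sqrt(-k^6 + (k^3 - 162)^2) - 162)^(1/3))/12) + c^2*k/3 + 2*k^2/9 - 1


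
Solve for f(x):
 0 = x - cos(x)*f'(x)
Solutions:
 f(x) = C1 + Integral(x/cos(x), x)


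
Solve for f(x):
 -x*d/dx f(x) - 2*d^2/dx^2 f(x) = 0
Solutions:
 f(x) = C1 + C2*erf(x/2)


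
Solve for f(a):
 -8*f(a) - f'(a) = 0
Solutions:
 f(a) = C1*exp(-8*a)


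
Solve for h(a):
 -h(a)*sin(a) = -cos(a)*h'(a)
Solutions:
 h(a) = C1/cos(a)


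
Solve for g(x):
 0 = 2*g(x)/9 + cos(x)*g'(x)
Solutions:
 g(x) = C1*(sin(x) - 1)^(1/9)/(sin(x) + 1)^(1/9)


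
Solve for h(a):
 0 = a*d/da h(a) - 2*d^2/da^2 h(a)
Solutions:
 h(a) = C1 + C2*erfi(a/2)


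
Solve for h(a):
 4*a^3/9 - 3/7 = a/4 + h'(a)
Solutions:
 h(a) = C1 + a^4/9 - a^2/8 - 3*a/7


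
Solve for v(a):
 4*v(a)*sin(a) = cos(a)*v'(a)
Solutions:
 v(a) = C1/cos(a)^4


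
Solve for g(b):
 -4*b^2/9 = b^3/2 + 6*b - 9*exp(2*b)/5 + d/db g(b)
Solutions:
 g(b) = C1 - b^4/8 - 4*b^3/27 - 3*b^2 + 9*exp(2*b)/10


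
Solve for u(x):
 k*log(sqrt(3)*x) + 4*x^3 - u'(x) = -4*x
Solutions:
 u(x) = C1 + k*x*log(x) - k*x + k*x*log(3)/2 + x^4 + 2*x^2


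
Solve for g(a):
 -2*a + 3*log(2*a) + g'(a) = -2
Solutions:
 g(a) = C1 + a^2 - 3*a*log(a) - a*log(8) + a


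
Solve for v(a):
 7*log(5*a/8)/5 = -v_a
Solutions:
 v(a) = C1 - 7*a*log(a)/5 - 7*a*log(5)/5 + 7*a/5 + 21*a*log(2)/5


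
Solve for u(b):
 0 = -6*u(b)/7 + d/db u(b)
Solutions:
 u(b) = C1*exp(6*b/7)


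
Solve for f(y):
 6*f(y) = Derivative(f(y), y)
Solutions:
 f(y) = C1*exp(6*y)


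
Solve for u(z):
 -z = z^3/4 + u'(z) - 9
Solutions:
 u(z) = C1 - z^4/16 - z^2/2 + 9*z


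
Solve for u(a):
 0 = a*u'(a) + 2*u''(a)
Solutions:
 u(a) = C1 + C2*erf(a/2)


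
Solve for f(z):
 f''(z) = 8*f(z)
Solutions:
 f(z) = C1*exp(-2*sqrt(2)*z) + C2*exp(2*sqrt(2)*z)


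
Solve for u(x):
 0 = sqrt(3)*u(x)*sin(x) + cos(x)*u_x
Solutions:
 u(x) = C1*cos(x)^(sqrt(3))


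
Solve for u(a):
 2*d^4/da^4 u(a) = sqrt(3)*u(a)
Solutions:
 u(a) = C1*exp(-2^(3/4)*3^(1/8)*a/2) + C2*exp(2^(3/4)*3^(1/8)*a/2) + C3*sin(2^(3/4)*3^(1/8)*a/2) + C4*cos(2^(3/4)*3^(1/8)*a/2)


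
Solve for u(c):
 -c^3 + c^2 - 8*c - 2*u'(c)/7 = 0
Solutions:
 u(c) = C1 - 7*c^4/8 + 7*c^3/6 - 14*c^2


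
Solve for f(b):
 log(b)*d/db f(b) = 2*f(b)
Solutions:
 f(b) = C1*exp(2*li(b))


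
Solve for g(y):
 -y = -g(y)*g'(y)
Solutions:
 g(y) = -sqrt(C1 + y^2)
 g(y) = sqrt(C1 + y^2)


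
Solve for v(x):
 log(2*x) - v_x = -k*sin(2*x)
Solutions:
 v(x) = C1 - k*cos(2*x)/2 + x*log(x) - x + x*log(2)


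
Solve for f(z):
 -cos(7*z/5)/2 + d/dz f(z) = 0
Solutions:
 f(z) = C1 + 5*sin(7*z/5)/14


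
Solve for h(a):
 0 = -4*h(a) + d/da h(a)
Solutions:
 h(a) = C1*exp(4*a)


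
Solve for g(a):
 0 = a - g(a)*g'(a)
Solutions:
 g(a) = -sqrt(C1 + a^2)
 g(a) = sqrt(C1 + a^2)


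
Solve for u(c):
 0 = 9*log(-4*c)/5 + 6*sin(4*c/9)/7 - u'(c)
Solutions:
 u(c) = C1 + 9*c*log(-c)/5 - 9*c/5 + 18*c*log(2)/5 - 27*cos(4*c/9)/14


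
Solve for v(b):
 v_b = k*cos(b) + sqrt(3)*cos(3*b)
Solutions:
 v(b) = C1 + k*sin(b) + sqrt(3)*sin(3*b)/3


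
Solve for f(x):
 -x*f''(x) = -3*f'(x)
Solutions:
 f(x) = C1 + C2*x^4


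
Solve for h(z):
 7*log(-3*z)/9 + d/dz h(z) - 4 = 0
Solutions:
 h(z) = C1 - 7*z*log(-z)/9 + z*(43 - 7*log(3))/9


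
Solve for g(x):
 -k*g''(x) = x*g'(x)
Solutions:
 g(x) = C1 + C2*sqrt(k)*erf(sqrt(2)*x*sqrt(1/k)/2)


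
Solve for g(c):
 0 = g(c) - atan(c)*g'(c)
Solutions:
 g(c) = C1*exp(Integral(1/atan(c), c))


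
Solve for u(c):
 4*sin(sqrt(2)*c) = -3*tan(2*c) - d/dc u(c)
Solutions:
 u(c) = C1 + 3*log(cos(2*c))/2 + 2*sqrt(2)*cos(sqrt(2)*c)


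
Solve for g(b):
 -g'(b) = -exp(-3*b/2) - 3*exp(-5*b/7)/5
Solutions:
 g(b) = C1 - 2*exp(-3*b/2)/3 - 21*exp(-5*b/7)/25


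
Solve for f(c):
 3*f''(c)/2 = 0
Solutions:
 f(c) = C1 + C2*c


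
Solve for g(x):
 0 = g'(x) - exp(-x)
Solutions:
 g(x) = C1 - exp(-x)


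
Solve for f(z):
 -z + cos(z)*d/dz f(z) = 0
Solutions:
 f(z) = C1 + Integral(z/cos(z), z)


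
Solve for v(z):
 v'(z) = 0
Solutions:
 v(z) = C1


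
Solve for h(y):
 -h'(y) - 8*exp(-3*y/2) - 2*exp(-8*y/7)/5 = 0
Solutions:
 h(y) = C1 + 16*exp(-3*y/2)/3 + 7*exp(-8*y/7)/20


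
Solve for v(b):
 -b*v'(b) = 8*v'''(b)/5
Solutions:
 v(b) = C1 + Integral(C2*airyai(-5^(1/3)*b/2) + C3*airybi(-5^(1/3)*b/2), b)


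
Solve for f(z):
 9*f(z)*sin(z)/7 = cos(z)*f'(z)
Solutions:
 f(z) = C1/cos(z)^(9/7)


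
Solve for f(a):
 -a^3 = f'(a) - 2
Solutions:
 f(a) = C1 - a^4/4 + 2*a


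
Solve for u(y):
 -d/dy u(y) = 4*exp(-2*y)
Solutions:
 u(y) = C1 + 2*exp(-2*y)


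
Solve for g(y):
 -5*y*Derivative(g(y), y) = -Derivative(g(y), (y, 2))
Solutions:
 g(y) = C1 + C2*erfi(sqrt(10)*y/2)


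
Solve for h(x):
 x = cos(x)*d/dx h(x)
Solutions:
 h(x) = C1 + Integral(x/cos(x), x)


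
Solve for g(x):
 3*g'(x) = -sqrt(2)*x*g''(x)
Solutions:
 g(x) = C1 + C2*x^(1 - 3*sqrt(2)/2)


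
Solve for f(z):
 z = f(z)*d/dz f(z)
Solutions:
 f(z) = -sqrt(C1 + z^2)
 f(z) = sqrt(C1 + z^2)


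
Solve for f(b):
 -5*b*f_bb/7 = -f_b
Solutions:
 f(b) = C1 + C2*b^(12/5)


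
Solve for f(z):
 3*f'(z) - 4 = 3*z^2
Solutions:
 f(z) = C1 + z^3/3 + 4*z/3


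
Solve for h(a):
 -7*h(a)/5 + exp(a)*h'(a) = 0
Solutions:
 h(a) = C1*exp(-7*exp(-a)/5)


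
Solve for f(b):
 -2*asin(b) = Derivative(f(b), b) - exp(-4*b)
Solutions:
 f(b) = C1 - 2*b*asin(b) - 2*sqrt(1 - b^2) - exp(-4*b)/4


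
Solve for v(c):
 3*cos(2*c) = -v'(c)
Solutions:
 v(c) = C1 - 3*sin(2*c)/2


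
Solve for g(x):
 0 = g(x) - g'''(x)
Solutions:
 g(x) = C3*exp(x) + (C1*sin(sqrt(3)*x/2) + C2*cos(sqrt(3)*x/2))*exp(-x/2)


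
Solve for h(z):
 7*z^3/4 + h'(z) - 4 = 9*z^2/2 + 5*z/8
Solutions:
 h(z) = C1 - 7*z^4/16 + 3*z^3/2 + 5*z^2/16 + 4*z


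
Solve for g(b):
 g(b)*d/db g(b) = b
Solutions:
 g(b) = -sqrt(C1 + b^2)
 g(b) = sqrt(C1 + b^2)


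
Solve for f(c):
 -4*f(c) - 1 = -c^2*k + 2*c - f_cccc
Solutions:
 f(c) = C1*exp(-sqrt(2)*c) + C2*exp(sqrt(2)*c) + C3*sin(sqrt(2)*c) + C4*cos(sqrt(2)*c) + c^2*k/4 - c/2 - 1/4


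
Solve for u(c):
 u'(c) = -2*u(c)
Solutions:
 u(c) = C1*exp(-2*c)


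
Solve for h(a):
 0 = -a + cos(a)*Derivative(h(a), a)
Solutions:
 h(a) = C1 + Integral(a/cos(a), a)


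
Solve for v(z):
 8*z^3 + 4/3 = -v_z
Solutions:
 v(z) = C1 - 2*z^4 - 4*z/3


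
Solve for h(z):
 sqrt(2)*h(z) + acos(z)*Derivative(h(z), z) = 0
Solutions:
 h(z) = C1*exp(-sqrt(2)*Integral(1/acos(z), z))


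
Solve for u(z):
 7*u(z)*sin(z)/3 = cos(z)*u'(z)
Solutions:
 u(z) = C1/cos(z)^(7/3)


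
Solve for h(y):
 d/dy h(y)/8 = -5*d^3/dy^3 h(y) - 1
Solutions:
 h(y) = C1 + C2*sin(sqrt(10)*y/20) + C3*cos(sqrt(10)*y/20) - 8*y


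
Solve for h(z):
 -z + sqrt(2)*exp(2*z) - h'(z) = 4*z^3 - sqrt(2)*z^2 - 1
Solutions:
 h(z) = C1 - z^4 + sqrt(2)*z^3/3 - z^2/2 + z + sqrt(2)*exp(2*z)/2


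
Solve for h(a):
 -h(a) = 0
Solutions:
 h(a) = 0


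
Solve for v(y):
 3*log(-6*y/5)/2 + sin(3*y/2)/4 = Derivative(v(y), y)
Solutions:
 v(y) = C1 + 3*y*log(-y)/2 - 2*y*log(5) - 3*y/2 + y*log(30)/2 + y*log(6) - cos(3*y/2)/6


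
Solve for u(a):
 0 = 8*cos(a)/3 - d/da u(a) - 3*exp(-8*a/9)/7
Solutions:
 u(a) = C1 + 8*sin(a)/3 + 27*exp(-8*a/9)/56


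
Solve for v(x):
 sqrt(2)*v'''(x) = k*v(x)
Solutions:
 v(x) = C1*exp(2^(5/6)*k^(1/3)*x/2) + C2*exp(2^(5/6)*k^(1/3)*x*(-1 + sqrt(3)*I)/4) + C3*exp(-2^(5/6)*k^(1/3)*x*(1 + sqrt(3)*I)/4)


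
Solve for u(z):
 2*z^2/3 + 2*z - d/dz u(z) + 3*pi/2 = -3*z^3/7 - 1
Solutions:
 u(z) = C1 + 3*z^4/28 + 2*z^3/9 + z^2 + z + 3*pi*z/2


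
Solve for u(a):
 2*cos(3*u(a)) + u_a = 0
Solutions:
 u(a) = -asin((C1 + exp(12*a))/(C1 - exp(12*a)))/3 + pi/3
 u(a) = asin((C1 + exp(12*a))/(C1 - exp(12*a)))/3


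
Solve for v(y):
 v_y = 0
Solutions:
 v(y) = C1


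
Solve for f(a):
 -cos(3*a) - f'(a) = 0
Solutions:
 f(a) = C1 - sin(3*a)/3


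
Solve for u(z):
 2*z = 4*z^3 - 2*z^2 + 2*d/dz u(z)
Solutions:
 u(z) = C1 - z^4/2 + z^3/3 + z^2/2


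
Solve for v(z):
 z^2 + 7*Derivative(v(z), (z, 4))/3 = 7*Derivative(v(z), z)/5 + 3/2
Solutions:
 v(z) = C1 + C4*exp(3^(1/3)*5^(2/3)*z/5) + 5*z^3/21 - 15*z/14 + (C2*sin(3^(5/6)*5^(2/3)*z/10) + C3*cos(3^(5/6)*5^(2/3)*z/10))*exp(-3^(1/3)*5^(2/3)*z/10)


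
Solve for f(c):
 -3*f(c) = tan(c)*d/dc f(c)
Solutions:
 f(c) = C1/sin(c)^3


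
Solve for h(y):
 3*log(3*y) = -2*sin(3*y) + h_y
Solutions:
 h(y) = C1 + 3*y*log(y) - 3*y + 3*y*log(3) - 2*cos(3*y)/3


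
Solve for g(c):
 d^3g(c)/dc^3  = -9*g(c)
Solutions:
 g(c) = C3*exp(-3^(2/3)*c) + (C1*sin(3*3^(1/6)*c/2) + C2*cos(3*3^(1/6)*c/2))*exp(3^(2/3)*c/2)


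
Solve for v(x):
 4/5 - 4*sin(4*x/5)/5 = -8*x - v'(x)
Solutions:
 v(x) = C1 - 4*x^2 - 4*x/5 - cos(4*x/5)


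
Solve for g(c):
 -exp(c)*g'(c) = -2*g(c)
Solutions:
 g(c) = C1*exp(-2*exp(-c))


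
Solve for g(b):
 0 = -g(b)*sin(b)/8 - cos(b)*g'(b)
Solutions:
 g(b) = C1*cos(b)^(1/8)


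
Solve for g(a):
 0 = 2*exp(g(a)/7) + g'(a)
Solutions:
 g(a) = 7*log(1/(C1 + 2*a)) + 7*log(7)


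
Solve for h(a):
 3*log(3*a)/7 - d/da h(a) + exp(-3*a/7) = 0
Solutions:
 h(a) = C1 + 3*a*log(a)/7 + 3*a*(-1 + log(3))/7 - 7*exp(-3*a/7)/3


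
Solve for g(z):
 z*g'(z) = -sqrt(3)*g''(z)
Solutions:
 g(z) = C1 + C2*erf(sqrt(2)*3^(3/4)*z/6)


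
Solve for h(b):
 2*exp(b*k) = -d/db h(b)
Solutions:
 h(b) = C1 - 2*exp(b*k)/k


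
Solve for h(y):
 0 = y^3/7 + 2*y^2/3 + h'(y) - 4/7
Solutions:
 h(y) = C1 - y^4/28 - 2*y^3/9 + 4*y/7


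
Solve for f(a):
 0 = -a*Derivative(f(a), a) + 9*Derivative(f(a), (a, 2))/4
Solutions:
 f(a) = C1 + C2*erfi(sqrt(2)*a/3)


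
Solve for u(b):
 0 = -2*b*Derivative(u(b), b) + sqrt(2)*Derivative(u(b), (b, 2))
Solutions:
 u(b) = C1 + C2*erfi(2^(3/4)*b/2)


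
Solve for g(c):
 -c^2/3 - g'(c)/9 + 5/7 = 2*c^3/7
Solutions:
 g(c) = C1 - 9*c^4/14 - c^3 + 45*c/7


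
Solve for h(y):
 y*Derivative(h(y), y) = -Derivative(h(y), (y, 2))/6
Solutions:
 h(y) = C1 + C2*erf(sqrt(3)*y)


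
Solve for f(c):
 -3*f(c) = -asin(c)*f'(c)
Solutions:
 f(c) = C1*exp(3*Integral(1/asin(c), c))


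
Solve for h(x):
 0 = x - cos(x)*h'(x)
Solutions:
 h(x) = C1 + Integral(x/cos(x), x)


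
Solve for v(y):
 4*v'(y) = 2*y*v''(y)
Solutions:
 v(y) = C1 + C2*y^3


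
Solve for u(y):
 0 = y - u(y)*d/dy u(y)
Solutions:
 u(y) = -sqrt(C1 + y^2)
 u(y) = sqrt(C1 + y^2)


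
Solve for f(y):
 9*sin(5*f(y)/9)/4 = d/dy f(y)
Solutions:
 -9*y/4 + 9*log(cos(5*f(y)/9) - 1)/10 - 9*log(cos(5*f(y)/9) + 1)/10 = C1


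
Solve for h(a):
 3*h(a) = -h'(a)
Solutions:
 h(a) = C1*exp(-3*a)


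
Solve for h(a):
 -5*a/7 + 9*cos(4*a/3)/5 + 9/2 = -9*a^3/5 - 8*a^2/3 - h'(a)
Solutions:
 h(a) = C1 - 9*a^4/20 - 8*a^3/9 + 5*a^2/14 - 9*a/2 - 27*sin(4*a/3)/20


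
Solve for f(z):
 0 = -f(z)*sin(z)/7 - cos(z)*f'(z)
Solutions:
 f(z) = C1*cos(z)^(1/7)


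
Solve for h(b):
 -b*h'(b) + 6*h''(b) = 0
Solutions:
 h(b) = C1 + C2*erfi(sqrt(3)*b/6)


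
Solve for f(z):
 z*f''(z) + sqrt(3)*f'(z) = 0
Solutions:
 f(z) = C1 + C2*z^(1 - sqrt(3))


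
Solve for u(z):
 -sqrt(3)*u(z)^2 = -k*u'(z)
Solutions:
 u(z) = -k/(C1*k + sqrt(3)*z)


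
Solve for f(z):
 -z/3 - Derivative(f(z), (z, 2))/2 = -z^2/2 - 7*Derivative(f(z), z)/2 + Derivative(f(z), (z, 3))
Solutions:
 f(z) = C1 + C2*exp(z*(-1 + sqrt(57))/4) + C3*exp(-z*(1 + sqrt(57))/4) - z^3/21 + 4*z^2/147 - 76*z/1029


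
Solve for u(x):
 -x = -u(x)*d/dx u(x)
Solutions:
 u(x) = -sqrt(C1 + x^2)
 u(x) = sqrt(C1 + x^2)


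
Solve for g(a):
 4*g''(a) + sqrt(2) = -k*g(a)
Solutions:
 g(a) = C1*exp(-a*sqrt(-k)/2) + C2*exp(a*sqrt(-k)/2) - sqrt(2)/k


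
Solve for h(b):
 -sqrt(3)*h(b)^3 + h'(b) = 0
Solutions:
 h(b) = -sqrt(2)*sqrt(-1/(C1 + sqrt(3)*b))/2
 h(b) = sqrt(2)*sqrt(-1/(C1 + sqrt(3)*b))/2


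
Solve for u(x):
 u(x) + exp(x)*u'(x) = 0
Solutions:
 u(x) = C1*exp(exp(-x))


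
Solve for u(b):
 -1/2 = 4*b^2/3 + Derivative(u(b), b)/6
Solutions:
 u(b) = C1 - 8*b^3/3 - 3*b


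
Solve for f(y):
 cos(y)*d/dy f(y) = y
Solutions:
 f(y) = C1 + Integral(y/cos(y), y)


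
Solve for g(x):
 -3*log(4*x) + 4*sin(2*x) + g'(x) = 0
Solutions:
 g(x) = C1 + 3*x*log(x) - 3*x + 6*x*log(2) + 2*cos(2*x)


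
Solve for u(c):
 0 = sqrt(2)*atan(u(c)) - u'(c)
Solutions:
 Integral(1/atan(_y), (_y, u(c))) = C1 + sqrt(2)*c


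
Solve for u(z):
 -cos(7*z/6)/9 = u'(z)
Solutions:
 u(z) = C1 - 2*sin(7*z/6)/21


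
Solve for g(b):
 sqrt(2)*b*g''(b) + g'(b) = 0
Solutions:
 g(b) = C1 + C2*b^(1 - sqrt(2)/2)


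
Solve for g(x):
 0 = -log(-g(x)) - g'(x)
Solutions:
 -li(-g(x)) = C1 - x


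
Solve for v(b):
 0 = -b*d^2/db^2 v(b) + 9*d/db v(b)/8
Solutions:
 v(b) = C1 + C2*b^(17/8)


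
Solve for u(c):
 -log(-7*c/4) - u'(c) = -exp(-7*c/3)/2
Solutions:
 u(c) = C1 - c*log(-c) + c*(-log(7) + 1 + 2*log(2)) - 3*exp(-7*c/3)/14


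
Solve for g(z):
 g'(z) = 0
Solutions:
 g(z) = C1


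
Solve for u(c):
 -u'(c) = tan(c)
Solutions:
 u(c) = C1 + log(cos(c))


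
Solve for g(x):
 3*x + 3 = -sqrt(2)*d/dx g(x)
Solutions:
 g(x) = C1 - 3*sqrt(2)*x^2/4 - 3*sqrt(2)*x/2


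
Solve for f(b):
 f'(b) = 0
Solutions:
 f(b) = C1


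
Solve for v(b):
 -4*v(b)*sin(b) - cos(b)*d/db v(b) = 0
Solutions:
 v(b) = C1*cos(b)^4


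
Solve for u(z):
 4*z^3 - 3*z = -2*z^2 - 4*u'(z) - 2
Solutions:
 u(z) = C1 - z^4/4 - z^3/6 + 3*z^2/8 - z/2


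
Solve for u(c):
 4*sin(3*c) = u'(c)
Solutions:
 u(c) = C1 - 4*cos(3*c)/3


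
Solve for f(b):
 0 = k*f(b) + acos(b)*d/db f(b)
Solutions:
 f(b) = C1*exp(-k*Integral(1/acos(b), b))


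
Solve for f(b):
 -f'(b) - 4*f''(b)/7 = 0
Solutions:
 f(b) = C1 + C2*exp(-7*b/4)


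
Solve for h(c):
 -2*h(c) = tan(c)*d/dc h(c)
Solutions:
 h(c) = C1/sin(c)^2


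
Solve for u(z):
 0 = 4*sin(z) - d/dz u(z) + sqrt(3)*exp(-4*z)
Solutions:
 u(z) = C1 - 4*cos(z) - sqrt(3)*exp(-4*z)/4


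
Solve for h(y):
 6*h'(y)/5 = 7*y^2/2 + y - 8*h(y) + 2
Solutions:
 h(y) = C1*exp(-20*y/3) + 7*y^2/16 - y/160 + 803/3200


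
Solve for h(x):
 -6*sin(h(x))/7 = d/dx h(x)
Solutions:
 6*x/7 + log(cos(h(x)) - 1)/2 - log(cos(h(x)) + 1)/2 = C1


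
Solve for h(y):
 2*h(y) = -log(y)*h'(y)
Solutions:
 h(y) = C1*exp(-2*li(y))


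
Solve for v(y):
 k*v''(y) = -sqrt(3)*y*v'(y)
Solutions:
 v(y) = C1 + C2*sqrt(k)*erf(sqrt(2)*3^(1/4)*y*sqrt(1/k)/2)


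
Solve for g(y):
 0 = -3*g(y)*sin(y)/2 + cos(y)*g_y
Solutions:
 g(y) = C1/cos(y)^(3/2)


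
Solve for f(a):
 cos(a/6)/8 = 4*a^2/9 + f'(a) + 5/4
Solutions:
 f(a) = C1 - 4*a^3/27 - 5*a/4 + 3*sin(a/6)/4


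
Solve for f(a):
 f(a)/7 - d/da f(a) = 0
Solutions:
 f(a) = C1*exp(a/7)


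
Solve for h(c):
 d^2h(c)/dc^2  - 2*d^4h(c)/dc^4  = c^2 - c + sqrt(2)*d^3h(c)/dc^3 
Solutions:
 h(c) = C1 + C2*c + C3*exp(c*(-sqrt(2) + sqrt(10))/4) + C4*exp(-c*(sqrt(2) + sqrt(10))/4) + c^4/12 + c^3*(-1 + 2*sqrt(2))/6 + c^2*(4 - sqrt(2)/2)


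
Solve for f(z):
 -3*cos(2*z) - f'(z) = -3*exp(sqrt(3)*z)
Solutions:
 f(z) = C1 + sqrt(3)*exp(sqrt(3)*z) - 3*sin(2*z)/2


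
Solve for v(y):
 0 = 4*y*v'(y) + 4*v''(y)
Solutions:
 v(y) = C1 + C2*erf(sqrt(2)*y/2)


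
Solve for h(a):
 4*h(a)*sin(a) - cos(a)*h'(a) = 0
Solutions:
 h(a) = C1/cos(a)^4


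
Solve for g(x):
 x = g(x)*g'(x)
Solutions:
 g(x) = -sqrt(C1 + x^2)
 g(x) = sqrt(C1 + x^2)


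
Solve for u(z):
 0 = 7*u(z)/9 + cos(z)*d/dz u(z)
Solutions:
 u(z) = C1*(sin(z) - 1)^(7/18)/(sin(z) + 1)^(7/18)


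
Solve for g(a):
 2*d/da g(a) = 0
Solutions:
 g(a) = C1


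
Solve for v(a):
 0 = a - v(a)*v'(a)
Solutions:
 v(a) = -sqrt(C1 + a^2)
 v(a) = sqrt(C1 + a^2)


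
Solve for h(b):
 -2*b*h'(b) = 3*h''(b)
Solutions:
 h(b) = C1 + C2*erf(sqrt(3)*b/3)


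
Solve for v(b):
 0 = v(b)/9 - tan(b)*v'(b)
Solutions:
 v(b) = C1*sin(b)^(1/9)


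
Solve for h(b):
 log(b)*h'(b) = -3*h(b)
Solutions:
 h(b) = C1*exp(-3*li(b))


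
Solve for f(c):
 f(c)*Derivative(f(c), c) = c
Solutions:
 f(c) = -sqrt(C1 + c^2)
 f(c) = sqrt(C1 + c^2)


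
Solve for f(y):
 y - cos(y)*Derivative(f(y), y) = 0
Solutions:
 f(y) = C1 + Integral(y/cos(y), y)


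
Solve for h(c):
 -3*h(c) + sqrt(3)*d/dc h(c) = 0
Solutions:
 h(c) = C1*exp(sqrt(3)*c)


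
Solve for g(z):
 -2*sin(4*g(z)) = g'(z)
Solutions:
 g(z) = -acos((-C1 - exp(16*z))/(C1 - exp(16*z)))/4 + pi/2
 g(z) = acos((-C1 - exp(16*z))/(C1 - exp(16*z)))/4


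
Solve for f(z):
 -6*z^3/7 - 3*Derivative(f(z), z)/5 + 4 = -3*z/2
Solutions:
 f(z) = C1 - 5*z^4/14 + 5*z^2/4 + 20*z/3


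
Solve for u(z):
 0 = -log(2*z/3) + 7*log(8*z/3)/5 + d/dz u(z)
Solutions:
 u(z) = C1 - 2*z*log(z)/5 - 16*z*log(2)/5 + 2*z/5 + 2*z*log(3)/5


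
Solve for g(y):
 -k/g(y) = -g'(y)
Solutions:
 g(y) = -sqrt(C1 + 2*k*y)
 g(y) = sqrt(C1 + 2*k*y)


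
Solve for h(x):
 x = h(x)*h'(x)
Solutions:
 h(x) = -sqrt(C1 + x^2)
 h(x) = sqrt(C1 + x^2)


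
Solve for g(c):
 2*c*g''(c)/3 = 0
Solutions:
 g(c) = C1 + C2*c


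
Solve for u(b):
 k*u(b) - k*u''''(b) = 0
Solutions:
 u(b) = C1*exp(-b) + C2*exp(b) + C3*sin(b) + C4*cos(b)


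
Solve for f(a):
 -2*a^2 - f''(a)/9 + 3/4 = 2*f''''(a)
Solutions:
 f(a) = C1 + C2*a + C3*sin(sqrt(2)*a/6) + C4*cos(sqrt(2)*a/6) - 3*a^4/2 + 2619*a^2/8


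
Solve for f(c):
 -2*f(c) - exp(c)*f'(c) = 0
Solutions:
 f(c) = C1*exp(2*exp(-c))


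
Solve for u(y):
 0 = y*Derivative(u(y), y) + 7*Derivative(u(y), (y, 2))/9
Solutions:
 u(y) = C1 + C2*erf(3*sqrt(14)*y/14)


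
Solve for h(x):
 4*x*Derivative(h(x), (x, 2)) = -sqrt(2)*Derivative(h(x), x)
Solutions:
 h(x) = C1 + C2*x^(1 - sqrt(2)/4)


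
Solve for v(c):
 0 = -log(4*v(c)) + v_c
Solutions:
 -Integral(1/(log(_y) + 2*log(2)), (_y, v(c))) = C1 - c


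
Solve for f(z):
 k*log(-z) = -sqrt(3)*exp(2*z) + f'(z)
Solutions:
 f(z) = C1 + k*z*log(-z) - k*z + sqrt(3)*exp(2*z)/2


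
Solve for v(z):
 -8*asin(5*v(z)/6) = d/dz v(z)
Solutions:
 Integral(1/asin(5*_y/6), (_y, v(z))) = C1 - 8*z


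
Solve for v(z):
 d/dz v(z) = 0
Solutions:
 v(z) = C1


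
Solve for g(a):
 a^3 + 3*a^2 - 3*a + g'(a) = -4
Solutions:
 g(a) = C1 - a^4/4 - a^3 + 3*a^2/2 - 4*a


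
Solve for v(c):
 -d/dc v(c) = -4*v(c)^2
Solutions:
 v(c) = -1/(C1 + 4*c)


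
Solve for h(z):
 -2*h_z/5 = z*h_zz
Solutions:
 h(z) = C1 + C2*z^(3/5)


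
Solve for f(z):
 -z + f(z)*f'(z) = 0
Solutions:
 f(z) = -sqrt(C1 + z^2)
 f(z) = sqrt(C1 + z^2)


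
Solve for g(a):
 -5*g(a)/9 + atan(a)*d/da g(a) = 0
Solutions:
 g(a) = C1*exp(5*Integral(1/atan(a), a)/9)


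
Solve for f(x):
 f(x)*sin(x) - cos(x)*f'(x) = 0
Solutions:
 f(x) = C1/cos(x)


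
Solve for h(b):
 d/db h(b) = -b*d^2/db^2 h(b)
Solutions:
 h(b) = C1 + C2*log(b)


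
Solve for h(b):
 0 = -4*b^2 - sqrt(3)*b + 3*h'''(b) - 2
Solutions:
 h(b) = C1 + C2*b + C3*b^2 + b^5/45 + sqrt(3)*b^4/72 + b^3/9


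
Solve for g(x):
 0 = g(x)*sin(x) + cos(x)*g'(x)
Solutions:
 g(x) = C1*cos(x)


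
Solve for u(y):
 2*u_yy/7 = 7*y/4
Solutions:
 u(y) = C1 + C2*y + 49*y^3/48


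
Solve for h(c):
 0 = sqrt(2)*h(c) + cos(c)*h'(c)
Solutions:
 h(c) = C1*(sin(c) - 1)^(sqrt(2)/2)/(sin(c) + 1)^(sqrt(2)/2)


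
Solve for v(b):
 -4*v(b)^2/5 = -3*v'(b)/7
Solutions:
 v(b) = -15/(C1 + 28*b)


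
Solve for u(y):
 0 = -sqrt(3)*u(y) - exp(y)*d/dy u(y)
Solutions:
 u(y) = C1*exp(sqrt(3)*exp(-y))


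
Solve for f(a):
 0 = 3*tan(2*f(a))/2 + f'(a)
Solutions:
 f(a) = -asin(C1*exp(-3*a))/2 + pi/2
 f(a) = asin(C1*exp(-3*a))/2


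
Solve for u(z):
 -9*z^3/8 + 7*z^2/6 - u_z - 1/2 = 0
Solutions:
 u(z) = C1 - 9*z^4/32 + 7*z^3/18 - z/2


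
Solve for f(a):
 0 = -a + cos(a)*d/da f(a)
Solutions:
 f(a) = C1 + Integral(a/cos(a), a)


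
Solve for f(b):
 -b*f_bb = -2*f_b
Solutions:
 f(b) = C1 + C2*b^3


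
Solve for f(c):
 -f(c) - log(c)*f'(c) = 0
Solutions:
 f(c) = C1*exp(-li(c))


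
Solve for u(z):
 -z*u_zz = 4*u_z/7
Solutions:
 u(z) = C1 + C2*z^(3/7)


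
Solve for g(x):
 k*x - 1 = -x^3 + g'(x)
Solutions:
 g(x) = C1 + k*x^2/2 + x^4/4 - x


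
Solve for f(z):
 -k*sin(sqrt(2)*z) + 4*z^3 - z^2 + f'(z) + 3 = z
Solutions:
 f(z) = C1 - sqrt(2)*k*cos(sqrt(2)*z)/2 - z^4 + z^3/3 + z^2/2 - 3*z


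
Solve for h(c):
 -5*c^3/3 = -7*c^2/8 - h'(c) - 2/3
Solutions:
 h(c) = C1 + 5*c^4/12 - 7*c^3/24 - 2*c/3


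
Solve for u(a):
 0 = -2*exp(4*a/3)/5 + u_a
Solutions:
 u(a) = C1 + 3*exp(4*a/3)/10


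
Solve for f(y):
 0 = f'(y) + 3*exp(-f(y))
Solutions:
 f(y) = log(C1 - 3*y)


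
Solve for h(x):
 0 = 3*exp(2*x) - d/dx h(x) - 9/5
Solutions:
 h(x) = C1 - 9*x/5 + 3*exp(2*x)/2


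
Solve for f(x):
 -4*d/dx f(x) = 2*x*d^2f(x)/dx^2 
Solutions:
 f(x) = C1 + C2/x


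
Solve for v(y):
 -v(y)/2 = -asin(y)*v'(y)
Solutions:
 v(y) = C1*exp(Integral(1/asin(y), y)/2)


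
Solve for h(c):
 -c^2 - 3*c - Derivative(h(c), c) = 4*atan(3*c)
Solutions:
 h(c) = C1 - c^3/3 - 3*c^2/2 - 4*c*atan(3*c) + 2*log(9*c^2 + 1)/3


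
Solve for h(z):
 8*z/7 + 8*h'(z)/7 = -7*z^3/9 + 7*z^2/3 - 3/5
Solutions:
 h(z) = C1 - 49*z^4/288 + 49*z^3/72 - z^2/2 - 21*z/40


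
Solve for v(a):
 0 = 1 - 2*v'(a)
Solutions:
 v(a) = C1 + a/2


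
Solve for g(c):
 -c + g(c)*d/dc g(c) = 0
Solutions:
 g(c) = -sqrt(C1 + c^2)
 g(c) = sqrt(C1 + c^2)


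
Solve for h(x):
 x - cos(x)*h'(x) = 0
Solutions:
 h(x) = C1 + Integral(x/cos(x), x)


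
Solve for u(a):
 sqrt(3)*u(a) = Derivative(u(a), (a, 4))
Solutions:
 u(a) = C1*exp(-3^(1/8)*a) + C2*exp(3^(1/8)*a) + C3*sin(3^(1/8)*a) + C4*cos(3^(1/8)*a)


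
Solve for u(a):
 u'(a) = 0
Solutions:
 u(a) = C1


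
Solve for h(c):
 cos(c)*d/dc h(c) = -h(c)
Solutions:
 h(c) = C1*sqrt(sin(c) - 1)/sqrt(sin(c) + 1)


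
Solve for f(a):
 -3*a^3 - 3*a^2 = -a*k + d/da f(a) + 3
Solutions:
 f(a) = C1 - 3*a^4/4 - a^3 + a^2*k/2 - 3*a


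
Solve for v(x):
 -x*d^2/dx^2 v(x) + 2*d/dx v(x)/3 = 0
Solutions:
 v(x) = C1 + C2*x^(5/3)


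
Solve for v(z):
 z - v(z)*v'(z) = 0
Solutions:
 v(z) = -sqrt(C1 + z^2)
 v(z) = sqrt(C1 + z^2)


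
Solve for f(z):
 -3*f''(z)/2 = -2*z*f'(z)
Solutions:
 f(z) = C1 + C2*erfi(sqrt(6)*z/3)


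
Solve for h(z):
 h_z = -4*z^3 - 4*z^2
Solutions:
 h(z) = C1 - z^4 - 4*z^3/3


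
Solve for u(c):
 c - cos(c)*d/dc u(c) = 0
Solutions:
 u(c) = C1 + Integral(c/cos(c), c)


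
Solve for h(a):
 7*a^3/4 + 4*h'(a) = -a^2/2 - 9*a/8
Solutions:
 h(a) = C1 - 7*a^4/64 - a^3/24 - 9*a^2/64


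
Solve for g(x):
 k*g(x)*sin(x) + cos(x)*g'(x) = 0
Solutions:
 g(x) = C1*exp(k*log(cos(x)))


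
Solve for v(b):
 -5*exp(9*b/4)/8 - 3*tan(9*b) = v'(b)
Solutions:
 v(b) = C1 - 5*exp(9*b/4)/18 + log(cos(9*b))/3


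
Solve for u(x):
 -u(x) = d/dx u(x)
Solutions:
 u(x) = C1*exp(-x)


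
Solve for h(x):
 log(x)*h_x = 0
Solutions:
 h(x) = C1


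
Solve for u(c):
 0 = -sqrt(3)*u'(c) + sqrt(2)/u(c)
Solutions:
 u(c) = -sqrt(C1 + 6*sqrt(6)*c)/3
 u(c) = sqrt(C1 + 6*sqrt(6)*c)/3


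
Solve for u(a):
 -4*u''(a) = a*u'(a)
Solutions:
 u(a) = C1 + C2*erf(sqrt(2)*a/4)


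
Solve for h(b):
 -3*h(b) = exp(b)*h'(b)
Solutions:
 h(b) = C1*exp(3*exp(-b))


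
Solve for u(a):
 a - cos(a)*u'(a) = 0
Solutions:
 u(a) = C1 + Integral(a/cos(a), a)


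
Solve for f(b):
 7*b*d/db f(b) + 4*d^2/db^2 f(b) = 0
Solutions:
 f(b) = C1 + C2*erf(sqrt(14)*b/4)


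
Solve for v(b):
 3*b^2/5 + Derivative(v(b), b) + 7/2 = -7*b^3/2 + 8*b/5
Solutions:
 v(b) = C1 - 7*b^4/8 - b^3/5 + 4*b^2/5 - 7*b/2


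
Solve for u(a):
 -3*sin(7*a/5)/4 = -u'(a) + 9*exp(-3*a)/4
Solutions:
 u(a) = C1 - 15*cos(7*a/5)/28 - 3*exp(-3*a)/4


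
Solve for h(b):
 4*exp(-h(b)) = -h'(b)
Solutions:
 h(b) = log(C1 - 4*b)


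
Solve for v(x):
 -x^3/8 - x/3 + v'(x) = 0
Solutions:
 v(x) = C1 + x^4/32 + x^2/6


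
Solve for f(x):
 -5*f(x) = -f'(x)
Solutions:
 f(x) = C1*exp(5*x)


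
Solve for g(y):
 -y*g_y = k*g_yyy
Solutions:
 g(y) = C1 + Integral(C2*airyai(y*(-1/k)^(1/3)) + C3*airybi(y*(-1/k)^(1/3)), y)


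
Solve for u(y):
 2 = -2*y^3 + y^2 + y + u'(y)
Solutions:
 u(y) = C1 + y^4/2 - y^3/3 - y^2/2 + 2*y


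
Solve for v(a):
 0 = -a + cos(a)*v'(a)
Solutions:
 v(a) = C1 + Integral(a/cos(a), a)


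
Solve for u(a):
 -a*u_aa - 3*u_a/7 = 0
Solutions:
 u(a) = C1 + C2*a^(4/7)


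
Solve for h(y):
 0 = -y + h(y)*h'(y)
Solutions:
 h(y) = -sqrt(C1 + y^2)
 h(y) = sqrt(C1 + y^2)


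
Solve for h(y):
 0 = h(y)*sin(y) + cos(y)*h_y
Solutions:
 h(y) = C1*cos(y)


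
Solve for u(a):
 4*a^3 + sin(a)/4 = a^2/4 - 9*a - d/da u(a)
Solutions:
 u(a) = C1 - a^4 + a^3/12 - 9*a^2/2 + cos(a)/4


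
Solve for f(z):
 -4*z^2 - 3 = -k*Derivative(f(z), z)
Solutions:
 f(z) = C1 + 4*z^3/(3*k) + 3*z/k


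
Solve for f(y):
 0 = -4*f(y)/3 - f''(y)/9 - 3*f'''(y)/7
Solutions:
 f(y) = C1*exp(y*(-14 + 7*7^(2/3)/(486*sqrt(59098) + 118147)^(1/3) + 7^(1/3)*(486*sqrt(59098) + 118147)^(1/3))/162)*sin(sqrt(3)*7^(1/3)*y*(-(486*sqrt(59098) + 118147)^(1/3) + 7*7^(1/3)/(486*sqrt(59098) + 118147)^(1/3))/162) + C2*exp(y*(-14 + 7*7^(2/3)/(486*sqrt(59098) + 118147)^(1/3) + 7^(1/3)*(486*sqrt(59098) + 118147)^(1/3))/162)*cos(sqrt(3)*7^(1/3)*y*(-(486*sqrt(59098) + 118147)^(1/3) + 7*7^(1/3)/(486*sqrt(59098) + 118147)^(1/3))/162) + C3*exp(-y*(7*7^(2/3)/(486*sqrt(59098) + 118147)^(1/3) + 7 + 7^(1/3)*(486*sqrt(59098) + 118147)^(1/3))/81)


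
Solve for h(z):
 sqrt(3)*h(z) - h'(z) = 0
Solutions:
 h(z) = C1*exp(sqrt(3)*z)


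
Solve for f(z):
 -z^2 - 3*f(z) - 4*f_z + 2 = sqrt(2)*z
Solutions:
 f(z) = C1*exp(-3*z/4) - z^2/3 - sqrt(2)*z/3 + 8*z/9 - 14/27 + 4*sqrt(2)/9


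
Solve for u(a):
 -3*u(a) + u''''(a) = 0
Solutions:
 u(a) = C1*exp(-3^(1/4)*a) + C2*exp(3^(1/4)*a) + C3*sin(3^(1/4)*a) + C4*cos(3^(1/4)*a)


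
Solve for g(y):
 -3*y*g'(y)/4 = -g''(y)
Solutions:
 g(y) = C1 + C2*erfi(sqrt(6)*y/4)


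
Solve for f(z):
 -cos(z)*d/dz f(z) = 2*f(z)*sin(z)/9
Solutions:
 f(z) = C1*cos(z)^(2/9)


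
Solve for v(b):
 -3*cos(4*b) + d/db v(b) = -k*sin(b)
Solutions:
 v(b) = C1 + k*cos(b) + 3*sin(4*b)/4


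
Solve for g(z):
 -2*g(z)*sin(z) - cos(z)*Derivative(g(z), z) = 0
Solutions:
 g(z) = C1*cos(z)^2


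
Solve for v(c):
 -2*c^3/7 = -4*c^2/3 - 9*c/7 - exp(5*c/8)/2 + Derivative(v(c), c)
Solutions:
 v(c) = C1 - c^4/14 + 4*c^3/9 + 9*c^2/14 + 4*exp(5*c/8)/5


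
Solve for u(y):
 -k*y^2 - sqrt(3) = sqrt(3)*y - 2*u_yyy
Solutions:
 u(y) = C1 + C2*y + C3*y^2 + k*y^5/120 + sqrt(3)*y^4/48 + sqrt(3)*y^3/12


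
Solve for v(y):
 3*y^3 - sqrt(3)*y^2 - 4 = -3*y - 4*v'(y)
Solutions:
 v(y) = C1 - 3*y^4/16 + sqrt(3)*y^3/12 - 3*y^2/8 + y


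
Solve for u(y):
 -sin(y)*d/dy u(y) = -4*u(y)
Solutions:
 u(y) = C1*(cos(y)^2 - 2*cos(y) + 1)/(cos(y)^2 + 2*cos(y) + 1)


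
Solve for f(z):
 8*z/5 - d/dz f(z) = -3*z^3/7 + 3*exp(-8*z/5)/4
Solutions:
 f(z) = C1 + 3*z^4/28 + 4*z^2/5 + 15*exp(-8*z/5)/32


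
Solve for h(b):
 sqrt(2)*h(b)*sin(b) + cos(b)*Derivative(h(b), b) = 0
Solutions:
 h(b) = C1*cos(b)^(sqrt(2))


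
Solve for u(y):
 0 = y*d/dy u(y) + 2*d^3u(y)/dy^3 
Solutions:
 u(y) = C1 + Integral(C2*airyai(-2^(2/3)*y/2) + C3*airybi(-2^(2/3)*y/2), y)


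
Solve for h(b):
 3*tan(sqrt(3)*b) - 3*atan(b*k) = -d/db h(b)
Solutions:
 h(b) = C1 + 3*Piecewise((b*atan(b*k) - log(b^2*k^2 + 1)/(2*k), Ne(k, 0)), (0, True)) + sqrt(3)*log(cos(sqrt(3)*b))
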